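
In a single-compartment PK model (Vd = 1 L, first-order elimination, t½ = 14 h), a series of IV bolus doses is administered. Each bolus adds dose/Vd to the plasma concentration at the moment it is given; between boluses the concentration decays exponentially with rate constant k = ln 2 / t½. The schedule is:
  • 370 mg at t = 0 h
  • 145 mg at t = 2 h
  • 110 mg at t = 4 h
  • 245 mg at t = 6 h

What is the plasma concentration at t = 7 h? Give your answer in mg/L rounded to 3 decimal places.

k = ln 2 / 14 = 0.04951 per h
Dose 1 (370 mg at t=0 h): 370·exp(−0.04951·7) = 261.630 mg/L
Dose 2 (145 mg at t=2 h): 145·exp(−0.04951·5) = 113.203 mg/L
Dose 3 (110 mg at t=4 h): 110·exp(−0.04951·3) = 94.817 mg/L
Dose 4 (245 mg at t=6 h): 245·exp(−0.04951·1) = 233.165 mg/L
C(7) = 261.630 + 113.203 + 94.817 + 233.165 = 702.815 mg/L

702.815 mg/L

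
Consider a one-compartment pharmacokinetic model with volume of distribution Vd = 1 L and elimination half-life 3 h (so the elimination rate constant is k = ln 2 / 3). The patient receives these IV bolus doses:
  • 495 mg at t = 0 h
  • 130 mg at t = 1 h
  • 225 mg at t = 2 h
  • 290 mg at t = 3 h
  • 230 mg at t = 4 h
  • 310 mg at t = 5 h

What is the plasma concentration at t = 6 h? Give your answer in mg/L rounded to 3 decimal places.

789.927 mg/L

k = ln 2 / 3 = 0.23105 per h
Dose 1 (495 mg at t=0 h): 495·exp(−0.23105·6) = 123.750 mg/L
Dose 2 (130 mg at t=1 h): 130·exp(−0.23105·5) = 40.947 mg/L
Dose 3 (225 mg at t=2 h): 225·exp(−0.23105·4) = 89.291 mg/L
Dose 4 (290 mg at t=3 h): 290·exp(−0.23105·3) = 145.000 mg/L
Dose 5 (230 mg at t=4 h): 230·exp(−0.23105·2) = 144.891 mg/L
Dose 6 (310 mg at t=5 h): 310·exp(−0.23105·1) = 246.047 mg/L
C(6) = 123.750 + 40.947 + 89.291 + 145.000 + 144.891 + 246.047 = 789.927 mg/L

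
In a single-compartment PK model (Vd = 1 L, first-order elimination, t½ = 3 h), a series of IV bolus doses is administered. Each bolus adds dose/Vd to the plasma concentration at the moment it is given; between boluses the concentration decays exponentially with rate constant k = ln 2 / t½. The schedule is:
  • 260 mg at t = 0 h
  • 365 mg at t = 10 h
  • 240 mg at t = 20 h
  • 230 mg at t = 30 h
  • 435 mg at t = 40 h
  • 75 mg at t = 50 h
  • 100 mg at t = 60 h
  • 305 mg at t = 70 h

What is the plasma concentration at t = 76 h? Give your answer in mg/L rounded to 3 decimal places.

79.027 mg/L

k = ln 2 / 3 = 0.23105 per h
Dose 1 (260 mg at t=0 h): 260·exp(−0.23105·76) = 0.000 mg/L
Dose 2 (365 mg at t=10 h): 365·exp(−0.23105·66) = 0.000 mg/L
Dose 3 (240 mg at t=20 h): 240·exp(−0.23105·56) = 0.001 mg/L
Dose 4 (230 mg at t=30 h): 230·exp(−0.23105·46) = 0.006 mg/L
Dose 5 (435 mg at t=40 h): 435·exp(−0.23105·36) = 0.106 mg/L
Dose 6 (75 mg at t=50 h): 75·exp(−0.23105·26) = 0.185 mg/L
Dose 7 (100 mg at t=60 h): 100·exp(−0.23105·16) = 2.480 mg/L
Dose 8 (305 mg at t=70 h): 305·exp(−0.23105·6) = 76.250 mg/L
C(76) = 0.000 + 0.000 + 0.001 + 0.006 + 0.106 + 0.185 + 2.480 + 76.250 = 79.027 mg/L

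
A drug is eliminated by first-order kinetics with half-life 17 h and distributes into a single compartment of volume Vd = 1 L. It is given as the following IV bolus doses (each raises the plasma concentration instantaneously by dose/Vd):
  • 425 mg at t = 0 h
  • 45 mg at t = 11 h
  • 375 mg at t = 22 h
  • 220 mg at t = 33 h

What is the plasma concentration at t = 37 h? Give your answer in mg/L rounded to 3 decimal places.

k = ln 2 / 17 = 0.04077 per h
Dose 1 (425 mg at t=0 h): 425·exp(−0.04077·37) = 94.017 mg/L
Dose 2 (45 mg at t=11 h): 45·exp(−0.04077·26) = 15.589 mg/L
Dose 3 (375 mg at t=22 h): 375·exp(−0.04077·15) = 203.431 mg/L
Dose 4 (220 mg at t=33 h): 220·exp(−0.04077·4) = 186.893 mg/L
C(37) = 94.017 + 15.589 + 203.431 + 186.893 = 499.929 mg/L

499.929 mg/L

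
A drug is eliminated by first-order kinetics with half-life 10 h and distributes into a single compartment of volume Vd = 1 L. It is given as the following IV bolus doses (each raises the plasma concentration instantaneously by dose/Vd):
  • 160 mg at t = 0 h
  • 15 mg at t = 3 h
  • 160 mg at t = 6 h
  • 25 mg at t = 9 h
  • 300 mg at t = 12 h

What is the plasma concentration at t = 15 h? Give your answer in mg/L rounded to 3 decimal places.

409.009 mg/L

k = ln 2 / 10 = 0.06931 per h
Dose 1 (160 mg at t=0 h): 160·exp(−0.06931·15) = 56.569 mg/L
Dose 2 (15 mg at t=3 h): 15·exp(−0.06931·12) = 6.529 mg/L
Dose 3 (160 mg at t=6 h): 160·exp(−0.06931·9) = 85.742 mg/L
Dose 4 (25 mg at t=9 h): 25·exp(−0.06931·6) = 16.494 mg/L
Dose 5 (300 mg at t=12 h): 300·exp(−0.06931·3) = 243.676 mg/L
C(15) = 56.569 + 6.529 + 85.742 + 16.494 + 243.676 = 409.009 mg/L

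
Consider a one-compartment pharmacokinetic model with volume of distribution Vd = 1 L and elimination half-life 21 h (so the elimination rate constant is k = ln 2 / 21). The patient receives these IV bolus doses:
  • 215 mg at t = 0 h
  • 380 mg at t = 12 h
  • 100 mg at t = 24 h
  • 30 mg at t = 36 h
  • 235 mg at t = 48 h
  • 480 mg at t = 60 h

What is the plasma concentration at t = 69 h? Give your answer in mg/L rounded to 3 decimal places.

k = ln 2 / 21 = 0.03301 per h
Dose 1 (215 mg at t=0 h): 215·exp(−0.03301·69) = 22.047 mg/L
Dose 2 (380 mg at t=12 h): 380·exp(−0.03301·57) = 57.903 mg/L
Dose 3 (100 mg at t=24 h): 100·exp(−0.03301·45) = 22.643 mg/L
Dose 4 (30 mg at t=36 h): 30·exp(−0.03301·33) = 10.094 mg/L
Dose 5 (235 mg at t=48 h): 235·exp(−0.03301·21) = 117.500 mg/L
Dose 6 (480 mg at t=60 h): 480·exp(−0.03301·9) = 356.639 mg/L
C(69) = 22.047 + 57.903 + 22.643 + 10.094 + 117.500 + 356.639 = 586.826 mg/L

586.826 mg/L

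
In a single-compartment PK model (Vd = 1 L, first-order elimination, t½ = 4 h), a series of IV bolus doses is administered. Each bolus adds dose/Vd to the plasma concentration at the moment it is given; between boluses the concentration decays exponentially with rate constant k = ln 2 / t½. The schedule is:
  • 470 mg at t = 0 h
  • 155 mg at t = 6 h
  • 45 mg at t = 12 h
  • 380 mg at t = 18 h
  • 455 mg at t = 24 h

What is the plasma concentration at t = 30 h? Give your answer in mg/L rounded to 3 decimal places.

k = ln 2 / 4 = 0.17329 per h
Dose 1 (470 mg at t=0 h): 470·exp(−0.17329·30) = 2.596 mg/L
Dose 2 (155 mg at t=6 h): 155·exp(−0.17329·24) = 2.422 mg/L
Dose 3 (45 mg at t=12 h): 45·exp(−0.17329·18) = 1.989 mg/L
Dose 4 (380 mg at t=18 h): 380·exp(−0.17329·12) = 47.500 mg/L
Dose 5 (455 mg at t=24 h): 455·exp(−0.17329·6) = 160.867 mg/L
C(30) = 2.596 + 2.422 + 1.989 + 47.500 + 160.867 = 215.374 mg/L

215.374 mg/L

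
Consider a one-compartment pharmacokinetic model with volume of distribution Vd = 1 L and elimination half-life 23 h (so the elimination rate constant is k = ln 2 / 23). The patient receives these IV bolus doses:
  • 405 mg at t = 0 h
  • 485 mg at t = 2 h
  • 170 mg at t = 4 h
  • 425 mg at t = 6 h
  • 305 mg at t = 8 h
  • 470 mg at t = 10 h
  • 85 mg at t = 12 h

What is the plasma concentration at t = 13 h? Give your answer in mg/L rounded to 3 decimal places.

k = ln 2 / 23 = 0.03014 per h
Dose 1 (405 mg at t=0 h): 405·exp(−0.03014·13) = 273.721 mg/L
Dose 2 (485 mg at t=2 h): 485·exp(−0.03014·11) = 348.154 mg/L
Dose 3 (170 mg at t=4 h): 170·exp(−0.03014·9) = 129.615 mg/L
Dose 4 (425 mg at t=6 h): 425·exp(−0.03014·7) = 344.168 mg/L
Dose 5 (305 mg at t=8 h): 305·exp(−0.03014·5) = 262.336 mg/L
Dose 6 (470 mg at t=10 h): 470·exp(−0.03014·3) = 429.371 mg/L
Dose 7 (85 mg at t=12 h): 85·exp(−0.03014·1) = 82.477 mg/L
C(13) = 273.721 + 348.154 + 129.615 + 344.168 + 262.336 + 429.371 + 82.477 = 1869.842 mg/L

1869.842 mg/L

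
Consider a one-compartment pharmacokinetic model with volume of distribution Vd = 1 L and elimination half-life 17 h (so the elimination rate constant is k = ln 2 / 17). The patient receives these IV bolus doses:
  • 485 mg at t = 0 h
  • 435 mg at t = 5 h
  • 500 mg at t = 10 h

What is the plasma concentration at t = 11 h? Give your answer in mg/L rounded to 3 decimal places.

1130.334 mg/L

k = ln 2 / 17 = 0.04077 per h
Dose 1 (485 mg at t=0 h): 485·exp(−0.04077·11) = 309.712 mg/L
Dose 2 (435 mg at t=5 h): 435·exp(−0.04077·6) = 340.599 mg/L
Dose 3 (500 mg at t=10 h): 500·exp(−0.04077·1) = 480.023 mg/L
C(11) = 309.712 + 340.599 + 480.023 = 1130.334 mg/L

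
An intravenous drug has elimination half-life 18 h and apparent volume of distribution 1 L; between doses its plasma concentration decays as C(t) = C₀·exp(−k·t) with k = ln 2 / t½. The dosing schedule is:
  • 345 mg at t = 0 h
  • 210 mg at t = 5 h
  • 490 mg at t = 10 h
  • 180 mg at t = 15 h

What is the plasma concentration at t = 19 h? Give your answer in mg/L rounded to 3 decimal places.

789.255 mg/L

k = ln 2 / 18 = 0.03851 per h
Dose 1 (345 mg at t=0 h): 345·exp(−0.03851·19) = 165.984 mg/L
Dose 2 (210 mg at t=5 h): 210·exp(−0.03851·14) = 122.486 mg/L
Dose 3 (490 mg at t=10 h): 490·exp(−0.03851·9) = 346.482 mg/L
Dose 4 (180 mg at t=15 h): 180·exp(−0.03851·4) = 154.304 mg/L
C(19) = 165.984 + 122.486 + 346.482 + 154.304 = 789.255 mg/L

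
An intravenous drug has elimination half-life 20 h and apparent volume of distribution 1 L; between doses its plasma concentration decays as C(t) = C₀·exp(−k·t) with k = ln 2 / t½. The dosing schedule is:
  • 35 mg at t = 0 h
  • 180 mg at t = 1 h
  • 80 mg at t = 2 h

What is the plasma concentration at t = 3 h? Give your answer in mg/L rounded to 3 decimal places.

276.765 mg/L

k = ln 2 / 20 = 0.03466 per h
Dose 1 (35 mg at t=0 h): 35·exp(−0.03466·3) = 31.544 mg/L
Dose 2 (180 mg at t=1 h): 180·exp(−0.03466·2) = 167.946 mg/L
Dose 3 (80 mg at t=2 h): 80·exp(−0.03466·1) = 77.275 mg/L
C(3) = 31.544 + 167.946 + 77.275 = 276.765 mg/L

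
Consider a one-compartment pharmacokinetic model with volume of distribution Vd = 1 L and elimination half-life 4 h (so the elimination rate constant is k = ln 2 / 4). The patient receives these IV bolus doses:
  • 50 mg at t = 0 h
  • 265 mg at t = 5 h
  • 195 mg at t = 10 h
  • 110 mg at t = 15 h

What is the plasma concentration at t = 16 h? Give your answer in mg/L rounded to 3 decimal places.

203.959 mg/L

k = ln 2 / 4 = 0.17329 per h
Dose 1 (50 mg at t=0 h): 50·exp(−0.17329·16) = 3.125 mg/L
Dose 2 (265 mg at t=5 h): 265·exp(−0.17329·11) = 39.392 mg/L
Dose 3 (195 mg at t=10 h): 195·exp(−0.17329·6) = 68.943 mg/L
Dose 4 (110 mg at t=15 h): 110·exp(−0.17329·1) = 92.499 mg/L
C(16) = 3.125 + 39.392 + 68.943 + 92.499 = 203.959 mg/L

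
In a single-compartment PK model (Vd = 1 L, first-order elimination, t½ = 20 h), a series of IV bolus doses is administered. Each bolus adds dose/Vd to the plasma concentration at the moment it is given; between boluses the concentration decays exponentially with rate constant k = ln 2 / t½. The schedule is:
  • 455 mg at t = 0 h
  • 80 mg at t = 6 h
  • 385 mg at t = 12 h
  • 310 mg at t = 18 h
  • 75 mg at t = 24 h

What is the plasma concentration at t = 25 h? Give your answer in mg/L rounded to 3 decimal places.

793.734 mg/L

k = ln 2 / 20 = 0.03466 per h
Dose 1 (455 mg at t=0 h): 455·exp(−0.03466·25) = 191.304 mg/L
Dose 2 (80 mg at t=6 h): 80·exp(−0.03466·19) = 41.411 mg/L
Dose 3 (385 mg at t=12 h): 385·exp(−0.03466·13) = 245.353 mg/L
Dose 4 (310 mg at t=18 h): 310·exp(−0.03466·7) = 243.221 mg/L
Dose 5 (75 mg at t=24 h): 75·exp(−0.03466·1) = 72.445 mg/L
C(25) = 191.304 + 41.411 + 245.353 + 243.221 + 72.445 = 793.734 mg/L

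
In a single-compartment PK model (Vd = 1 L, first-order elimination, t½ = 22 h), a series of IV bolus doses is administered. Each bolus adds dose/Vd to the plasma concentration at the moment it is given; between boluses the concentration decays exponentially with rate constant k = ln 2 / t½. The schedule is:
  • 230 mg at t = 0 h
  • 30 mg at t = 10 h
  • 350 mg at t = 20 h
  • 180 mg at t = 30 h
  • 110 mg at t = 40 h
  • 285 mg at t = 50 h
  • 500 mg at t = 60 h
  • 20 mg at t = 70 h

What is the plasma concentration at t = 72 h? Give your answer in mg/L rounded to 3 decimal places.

k = ln 2 / 22 = 0.03151 per h
Dose 1 (230 mg at t=0 h): 230·exp(−0.03151·72) = 23.798 mg/L
Dose 2 (30 mg at t=10 h): 30·exp(−0.03151·62) = 4.254 mg/L
Dose 3 (350 mg at t=20 h): 350·exp(−0.03151·52) = 68.005 mg/L
Dose 4 (180 mg at t=30 h): 180·exp(−0.03151·42) = 47.927 mg/L
Dose 5 (110 mg at t=40 h): 110·exp(−0.03151·32) = 40.136 mg/L
Dose 6 (285 mg at t=50 h): 285·exp(−0.03151·22) = 142.500 mg/L
Dose 7 (500 mg at t=60 h): 500·exp(−0.03151·12) = 342.588 mg/L
Dose 8 (20 mg at t=70 h): 20·exp(−0.03151·2) = 18.779 mg/L
C(72) = 23.798 + 4.254 + 68.005 + 47.927 + 40.136 + 142.500 + 342.588 + 18.779 = 687.986 mg/L

687.986 mg/L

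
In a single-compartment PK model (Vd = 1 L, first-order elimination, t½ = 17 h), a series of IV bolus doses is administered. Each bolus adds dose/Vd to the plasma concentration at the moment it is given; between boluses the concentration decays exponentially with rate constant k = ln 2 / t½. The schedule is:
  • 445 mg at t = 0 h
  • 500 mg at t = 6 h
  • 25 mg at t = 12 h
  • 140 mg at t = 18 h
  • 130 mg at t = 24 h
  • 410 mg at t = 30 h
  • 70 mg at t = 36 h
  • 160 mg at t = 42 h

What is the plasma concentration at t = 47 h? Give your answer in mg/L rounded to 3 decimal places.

639.443 mg/L

k = ln 2 / 17 = 0.04077 per h
Dose 1 (445 mg at t=0 h): 445·exp(−0.04077·47) = 65.479 mg/L
Dose 2 (500 mg at t=6 h): 500·exp(−0.04077·41) = 93.963 mg/L
Dose 3 (25 mg at t=12 h): 25·exp(−0.04077·35) = 6.000 mg/L
Dose 4 (140 mg at t=18 h): 140·exp(−0.04077·29) = 42.915 mg/L
Dose 5 (130 mg at t=24 h): 130·exp(−0.04077·23) = 50.894 mg/L
Dose 6 (410 mg at t=30 h): 410·exp(−0.04077·17) = 205.000 mg/L
Dose 7 (70 mg at t=36 h): 70·exp(−0.04077·11) = 44.701 mg/L
Dose 8 (160 mg at t=42 h): 160·exp(−0.04077·5) = 130.491 mg/L
C(47) = 65.479 + 93.963 + 6.000 + 42.915 + 50.894 + 205.000 + 44.701 + 130.491 = 639.443 mg/L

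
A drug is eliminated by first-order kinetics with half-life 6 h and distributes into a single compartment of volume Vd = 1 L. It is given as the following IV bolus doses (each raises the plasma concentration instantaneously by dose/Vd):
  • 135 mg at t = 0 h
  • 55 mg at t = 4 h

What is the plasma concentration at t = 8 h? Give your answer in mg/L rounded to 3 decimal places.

88.223 mg/L

k = ln 2 / 6 = 0.11552 per h
Dose 1 (135 mg at t=0 h): 135·exp(−0.11552·8) = 53.575 mg/L
Dose 2 (55 mg at t=4 h): 55·exp(−0.11552·4) = 34.648 mg/L
C(8) = 53.575 + 34.648 = 88.223 mg/L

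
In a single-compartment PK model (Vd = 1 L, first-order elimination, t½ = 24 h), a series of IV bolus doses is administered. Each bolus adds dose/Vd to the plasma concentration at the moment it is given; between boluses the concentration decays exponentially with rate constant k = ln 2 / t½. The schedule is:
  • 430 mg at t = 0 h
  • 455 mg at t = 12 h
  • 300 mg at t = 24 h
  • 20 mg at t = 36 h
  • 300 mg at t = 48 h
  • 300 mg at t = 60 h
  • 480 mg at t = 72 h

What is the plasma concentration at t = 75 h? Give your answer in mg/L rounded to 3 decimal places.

970.545 mg/L

k = ln 2 / 24 = 0.02888 per h
Dose 1 (430 mg at t=0 h): 430·exp(−0.02888·75) = 49.289 mg/L
Dose 2 (455 mg at t=12 h): 455·exp(−0.02888·63) = 73.758 mg/L
Dose 3 (300 mg at t=24 h): 300·exp(−0.02888·51) = 68.775 mg/L
Dose 4 (20 mg at t=36 h): 20·exp(−0.02888·39) = 6.484 mg/L
Dose 5 (300 mg at t=48 h): 300·exp(−0.02888·27) = 137.551 mg/L
Dose 6 (300 mg at t=60 h): 300·exp(−0.02888·15) = 194.526 mg/L
Dose 7 (480 mg at t=72 h): 480·exp(−0.02888·3) = 440.162 mg/L
C(75) = 49.289 + 73.758 + 68.775 + 6.484 + 137.551 + 194.526 + 440.162 = 970.545 mg/L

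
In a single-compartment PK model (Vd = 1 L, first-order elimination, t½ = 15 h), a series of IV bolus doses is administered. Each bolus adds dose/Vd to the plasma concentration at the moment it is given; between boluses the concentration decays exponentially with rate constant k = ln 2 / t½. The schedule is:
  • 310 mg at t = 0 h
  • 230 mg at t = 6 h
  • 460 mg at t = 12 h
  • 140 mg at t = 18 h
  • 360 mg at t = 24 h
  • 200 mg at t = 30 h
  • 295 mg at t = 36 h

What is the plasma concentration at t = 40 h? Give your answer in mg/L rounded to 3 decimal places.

816.486 mg/L

k = ln 2 / 15 = 0.04621 per h
Dose 1 (310 mg at t=0 h): 310·exp(−0.04621·40) = 48.822 mg/L
Dose 2 (230 mg at t=6 h): 230·exp(−0.04621·34) = 47.796 mg/L
Dose 3 (460 mg at t=12 h): 460·exp(−0.04621·28) = 126.135 mg/L
Dose 4 (140 mg at t=18 h): 140·exp(−0.04621·22) = 50.654 mg/L
Dose 5 (360 mg at t=24 h): 360·exp(−0.04621·16) = 171.871 mg/L
Dose 6 (200 mg at t=30 h): 200·exp(−0.04621·10) = 125.992 mg/L
Dose 7 (295 mg at t=36 h): 295·exp(−0.04621·4) = 245.215 mg/L
C(40) = 48.822 + 47.796 + 126.135 + 50.654 + 171.871 + 125.992 + 245.215 = 816.486 mg/L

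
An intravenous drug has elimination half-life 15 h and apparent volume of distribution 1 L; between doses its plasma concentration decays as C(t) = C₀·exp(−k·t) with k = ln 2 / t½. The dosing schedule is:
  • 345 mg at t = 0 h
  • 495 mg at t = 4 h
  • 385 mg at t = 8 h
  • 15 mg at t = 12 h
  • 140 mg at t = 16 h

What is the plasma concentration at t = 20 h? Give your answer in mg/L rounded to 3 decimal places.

k = ln 2 / 15 = 0.04621 per h
Dose 1 (345 mg at t=0 h): 345·exp(−0.04621·20) = 136.913 mg/L
Dose 2 (495 mg at t=4 h): 495·exp(−0.04621·16) = 236.323 mg/L
Dose 3 (385 mg at t=8 h): 385·exp(−0.04621·12) = 221.124 mg/L
Dose 4 (15 mg at t=12 h): 15·exp(−0.04621·8) = 10.364 mg/L
Dose 5 (140 mg at t=16 h): 140·exp(−0.04621·4) = 116.373 mg/L
C(20) = 136.913 + 236.323 + 221.124 + 10.364 + 116.373 = 721.099 mg/L

721.099 mg/L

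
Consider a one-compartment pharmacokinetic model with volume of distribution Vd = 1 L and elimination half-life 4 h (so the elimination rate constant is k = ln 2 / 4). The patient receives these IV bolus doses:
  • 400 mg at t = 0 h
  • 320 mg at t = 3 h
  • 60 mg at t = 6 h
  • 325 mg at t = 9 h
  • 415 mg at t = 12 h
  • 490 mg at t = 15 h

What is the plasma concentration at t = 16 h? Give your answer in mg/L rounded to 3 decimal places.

k = ln 2 / 4 = 0.17329 per h
Dose 1 (400 mg at t=0 h): 400·exp(−0.17329·16) = 25.000 mg/L
Dose 2 (320 mg at t=3 h): 320·exp(−0.17329·13) = 33.636 mg/L
Dose 3 (60 mg at t=6 h): 60·exp(−0.17329·10) = 10.607 mg/L
Dose 4 (325 mg at t=9 h): 325·exp(−0.17329·7) = 96.623 mg/L
Dose 5 (415 mg at t=12 h): 415·exp(−0.17329·4) = 207.500 mg/L
Dose 6 (490 mg at t=15 h): 490·exp(−0.17329·1) = 412.039 mg/L
C(16) = 25.000 + 33.636 + 10.607 + 96.623 + 207.500 + 412.039 = 785.405 mg/L

785.405 mg/L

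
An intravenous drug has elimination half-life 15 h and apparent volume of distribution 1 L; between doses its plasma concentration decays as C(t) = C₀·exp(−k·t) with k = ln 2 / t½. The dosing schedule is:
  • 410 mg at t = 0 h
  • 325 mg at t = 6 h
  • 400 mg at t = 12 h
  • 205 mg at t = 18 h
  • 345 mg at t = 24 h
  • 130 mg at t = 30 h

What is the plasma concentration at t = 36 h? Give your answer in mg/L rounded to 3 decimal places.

676.785 mg/L

k = ln 2 / 15 = 0.04621 per h
Dose 1 (410 mg at t=0 h): 410·exp(−0.04621·36) = 77.680 mg/L
Dose 2 (325 mg at t=6 h): 325·exp(−0.04621·30) = 81.250 mg/L
Dose 3 (400 mg at t=12 h): 400·exp(−0.04621·24) = 131.951 mg/L
Dose 4 (205 mg at t=18 h): 205·exp(−0.04621·18) = 89.231 mg/L
Dose 5 (345 mg at t=24 h): 345·exp(−0.04621·12) = 198.150 mg/L
Dose 6 (130 mg at t=30 h): 130·exp(−0.04621·6) = 98.522 mg/L
C(36) = 77.680 + 81.250 + 131.951 + 89.231 + 198.150 + 98.522 = 676.785 mg/L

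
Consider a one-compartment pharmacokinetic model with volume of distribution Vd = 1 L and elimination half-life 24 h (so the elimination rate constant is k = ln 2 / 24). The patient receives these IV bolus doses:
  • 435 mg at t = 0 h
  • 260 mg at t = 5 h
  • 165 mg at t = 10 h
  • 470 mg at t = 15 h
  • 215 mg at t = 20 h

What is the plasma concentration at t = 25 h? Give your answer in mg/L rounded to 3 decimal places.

k = ln 2 / 24 = 0.02888 per h
Dose 1 (435 mg at t=0 h): 435·exp(−0.02888·25) = 211.308 mg/L
Dose 2 (260 mg at t=5 h): 260·exp(−0.02888·20) = 145.920 mg/L
Dose 3 (165 mg at t=10 h): 165·exp(−0.02888·15) = 106.989 mg/L
Dose 4 (470 mg at t=15 h): 470·exp(−0.02888·10) = 352.102 mg/L
Dose 5 (215 mg at t=20 h): 215·exp(−0.02888·5) = 186.090 mg/L
C(25) = 211.308 + 145.920 + 106.989 + 352.102 + 186.090 = 1002.410 mg/L

1002.410 mg/L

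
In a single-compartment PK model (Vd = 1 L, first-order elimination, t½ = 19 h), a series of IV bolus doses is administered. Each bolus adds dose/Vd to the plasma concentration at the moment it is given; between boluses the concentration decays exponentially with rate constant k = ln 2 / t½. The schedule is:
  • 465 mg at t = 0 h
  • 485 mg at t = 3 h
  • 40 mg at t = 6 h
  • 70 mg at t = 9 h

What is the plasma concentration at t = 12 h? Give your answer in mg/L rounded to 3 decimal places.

k = ln 2 / 19 = 0.03648 per h
Dose 1 (465 mg at t=0 h): 465·exp(−0.03648·12) = 300.143 mg/L
Dose 2 (485 mg at t=3 h): 485·exp(−0.03648·9) = 349.260 mg/L
Dose 3 (40 mg at t=6 h): 40·exp(−0.03648·6) = 32.136 mg/L
Dose 4 (70 mg at t=9 h): 70·exp(−0.03648·3) = 62.743 mg/L
C(12) = 300.143 + 349.260 + 32.136 + 62.743 = 744.283 mg/L

744.283 mg/L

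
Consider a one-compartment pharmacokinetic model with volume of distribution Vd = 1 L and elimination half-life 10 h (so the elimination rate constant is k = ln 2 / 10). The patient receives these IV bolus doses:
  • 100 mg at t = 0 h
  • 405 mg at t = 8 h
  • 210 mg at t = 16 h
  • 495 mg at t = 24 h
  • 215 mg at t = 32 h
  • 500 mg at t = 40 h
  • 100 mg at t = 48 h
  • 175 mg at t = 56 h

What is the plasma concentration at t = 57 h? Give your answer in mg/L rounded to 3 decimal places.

k = ln 2 / 10 = 0.06931 per h
Dose 1 (100 mg at t=0 h): 100·exp(−0.06931·57) = 1.924 mg/L
Dose 2 (405 mg at t=8 h): 405·exp(−0.06931·49) = 13.565 mg/L
Dose 3 (210 mg at t=16 h): 210·exp(−0.06931·41) = 12.246 mg/L
Dose 4 (495 mg at t=24 h): 495·exp(−0.06931·33) = 50.258 mg/L
Dose 5 (215 mg at t=32 h): 215·exp(−0.06931·25) = 38.007 mg/L
Dose 6 (500 mg at t=40 h): 500·exp(−0.06931·17) = 153.893 mg/L
Dose 7 (100 mg at t=48 h): 100·exp(−0.06931·9) = 53.589 mg/L
Dose 8 (175 mg at t=56 h): 175·exp(−0.06931·1) = 163.281 mg/L
C(57) = 1.924 + 13.565 + 12.246 + 50.258 + 38.007 + 153.893 + 53.589 + 163.281 = 486.762 mg/L

486.762 mg/L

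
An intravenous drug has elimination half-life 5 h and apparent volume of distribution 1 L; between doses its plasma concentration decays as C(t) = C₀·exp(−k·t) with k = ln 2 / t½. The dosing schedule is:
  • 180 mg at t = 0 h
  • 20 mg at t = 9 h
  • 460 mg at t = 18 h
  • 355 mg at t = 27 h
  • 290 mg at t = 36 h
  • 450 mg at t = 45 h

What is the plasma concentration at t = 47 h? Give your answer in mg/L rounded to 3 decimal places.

434.964 mg/L

k = ln 2 / 5 = 0.13863 per h
Dose 1 (180 mg at t=0 h): 180·exp(−0.13863·47) = 0.266 mg/L
Dose 2 (20 mg at t=9 h): 20·exp(−0.13863·38) = 0.103 mg/L
Dose 3 (460 mg at t=18 h): 460·exp(−0.13863·29) = 8.256 mg/L
Dose 4 (355 mg at t=27 h): 355·exp(−0.13863·20) = 22.188 mg/L
Dose 5 (290 mg at t=36 h): 290·exp(−0.13863·11) = 63.115 mg/L
Dose 6 (450 mg at t=45 h): 450·exp(−0.13863·2) = 341.036 mg/L
C(47) = 0.266 + 0.103 + 8.256 + 22.188 + 63.115 + 341.036 = 434.964 mg/L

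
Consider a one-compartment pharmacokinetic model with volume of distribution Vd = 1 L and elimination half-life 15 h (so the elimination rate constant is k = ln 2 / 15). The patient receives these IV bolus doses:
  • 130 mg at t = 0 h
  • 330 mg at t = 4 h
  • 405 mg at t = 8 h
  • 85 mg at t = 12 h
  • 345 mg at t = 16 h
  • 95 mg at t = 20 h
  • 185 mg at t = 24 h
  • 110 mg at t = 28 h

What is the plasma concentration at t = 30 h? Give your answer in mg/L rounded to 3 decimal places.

k = ln 2 / 15 = 0.04621 per h
Dose 1 (130 mg at t=0 h): 130·exp(−0.04621·30) = 32.500 mg/L
Dose 2 (330 mg at t=4 h): 330·exp(−0.04621·26) = 99.250 mg/L
Dose 3 (405 mg at t=8 h): 405·exp(−0.04621·22) = 146.536 mg/L
Dose 4 (85 mg at t=12 h): 85·exp(−0.04621·18) = 36.998 mg/L
Dose 5 (345 mg at t=16 h): 345·exp(−0.04621·14) = 180.658 mg/L
Dose 6 (95 mg at t=20 h): 95·exp(−0.04621·10) = 59.846 mg/L
Dose 7 (185 mg at t=24 h): 185·exp(−0.04621·6) = 140.204 mg/L
Dose 8 (110 mg at t=28 h): 110·exp(−0.04621·2) = 100.289 mg/L
C(30) = 32.500 + 99.250 + 146.536 + 36.998 + 180.658 + 59.846 + 140.204 + 100.289 = 796.282 mg/L

796.282 mg/L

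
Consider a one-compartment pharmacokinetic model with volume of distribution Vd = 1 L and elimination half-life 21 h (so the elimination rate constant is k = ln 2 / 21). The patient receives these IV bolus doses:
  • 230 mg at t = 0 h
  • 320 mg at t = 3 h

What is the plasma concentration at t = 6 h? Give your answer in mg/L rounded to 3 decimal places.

478.509 mg/L

k = ln 2 / 21 = 0.03301 per h
Dose 1 (230 mg at t=0 h): 230·exp(−0.03301·6) = 188.677 mg/L
Dose 2 (320 mg at t=3 h): 320·exp(−0.03301·3) = 289.832 mg/L
C(6) = 188.677 + 289.832 = 478.509 mg/L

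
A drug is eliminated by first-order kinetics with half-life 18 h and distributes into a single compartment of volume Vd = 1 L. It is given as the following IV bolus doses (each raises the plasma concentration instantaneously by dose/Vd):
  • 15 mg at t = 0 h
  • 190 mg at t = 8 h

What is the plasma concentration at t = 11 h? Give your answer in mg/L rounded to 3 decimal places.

179.091 mg/L

k = ln 2 / 18 = 0.03851 per h
Dose 1 (15 mg at t=0 h): 15·exp(−0.03851·11) = 9.820 mg/L
Dose 2 (190 mg at t=8 h): 190·exp(−0.03851·3) = 169.271 mg/L
C(11) = 9.820 + 169.271 = 179.091 mg/L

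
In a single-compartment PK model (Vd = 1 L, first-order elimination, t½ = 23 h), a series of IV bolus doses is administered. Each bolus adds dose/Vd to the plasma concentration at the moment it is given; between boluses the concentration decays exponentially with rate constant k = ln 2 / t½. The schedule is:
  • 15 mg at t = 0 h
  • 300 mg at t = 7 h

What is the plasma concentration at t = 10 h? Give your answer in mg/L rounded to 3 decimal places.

k = ln 2 / 23 = 0.03014 per h
Dose 1 (15 mg at t=0 h): 15·exp(−0.03014·10) = 11.097 mg/L
Dose 2 (300 mg at t=7 h): 300·exp(−0.03014·3) = 274.067 mg/L
C(10) = 11.097 + 274.067 = 285.164 mg/L

285.164 mg/L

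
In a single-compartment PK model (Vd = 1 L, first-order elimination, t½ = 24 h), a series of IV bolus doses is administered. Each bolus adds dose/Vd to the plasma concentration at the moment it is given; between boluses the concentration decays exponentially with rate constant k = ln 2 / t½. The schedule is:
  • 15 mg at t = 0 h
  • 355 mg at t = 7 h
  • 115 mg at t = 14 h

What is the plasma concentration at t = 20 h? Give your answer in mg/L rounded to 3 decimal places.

348.998 mg/L

k = ln 2 / 24 = 0.02888 per h
Dose 1 (15 mg at t=0 h): 15·exp(−0.02888·20) = 8.418 mg/L
Dose 2 (355 mg at t=7 h): 355·exp(−0.02888·13) = 243.877 mg/L
Dose 3 (115 mg at t=14 h): 115·exp(−0.02888·6) = 96.703 mg/L
C(20) = 8.418 + 243.877 + 96.703 = 348.998 mg/L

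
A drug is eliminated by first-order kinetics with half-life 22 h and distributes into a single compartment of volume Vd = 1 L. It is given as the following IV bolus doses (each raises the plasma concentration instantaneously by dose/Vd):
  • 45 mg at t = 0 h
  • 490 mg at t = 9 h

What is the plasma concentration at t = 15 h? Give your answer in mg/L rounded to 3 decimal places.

k = ln 2 / 22 = 0.03151 per h
Dose 1 (45 mg at t=0 h): 45·exp(−0.03151·15) = 28.052 mg/L
Dose 2 (490 mg at t=9 h): 490·exp(−0.03151·6) = 405.599 mg/L
C(15) = 28.052 + 405.599 = 433.651 mg/L

433.651 mg/L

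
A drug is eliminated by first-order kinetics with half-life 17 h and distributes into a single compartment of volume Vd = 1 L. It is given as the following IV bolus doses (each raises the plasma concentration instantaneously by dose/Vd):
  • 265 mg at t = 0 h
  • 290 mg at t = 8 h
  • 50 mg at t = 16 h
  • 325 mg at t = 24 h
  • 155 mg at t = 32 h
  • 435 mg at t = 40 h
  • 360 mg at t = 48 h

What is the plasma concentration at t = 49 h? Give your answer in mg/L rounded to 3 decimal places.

k = ln 2 / 17 = 0.04077 per h
Dose 1 (265 mg at t=0 h): 265·exp(−0.04077·49) = 35.939 mg/L
Dose 2 (290 mg at t=8 h): 290·exp(−0.04077·41) = 54.498 mg/L
Dose 3 (50 mg at t=16 h): 50·exp(−0.04077·33) = 13.020 mg/L
Dose 4 (325 mg at t=24 h): 325·exp(−0.04077·25) = 117.271 mg/L
Dose 5 (155 mg at t=32 h): 155·exp(−0.04077·17) = 77.500 mg/L
Dose 6 (435 mg at t=40 h): 435·exp(−0.04077·9) = 301.384 mg/L
Dose 7 (360 mg at t=48 h): 360·exp(−0.04077·1) = 345.617 mg/L
C(49) = 35.939 + 54.498 + 13.020 + 117.271 + 77.500 + 301.384 + 345.617 = 945.231 mg/L

945.231 mg/L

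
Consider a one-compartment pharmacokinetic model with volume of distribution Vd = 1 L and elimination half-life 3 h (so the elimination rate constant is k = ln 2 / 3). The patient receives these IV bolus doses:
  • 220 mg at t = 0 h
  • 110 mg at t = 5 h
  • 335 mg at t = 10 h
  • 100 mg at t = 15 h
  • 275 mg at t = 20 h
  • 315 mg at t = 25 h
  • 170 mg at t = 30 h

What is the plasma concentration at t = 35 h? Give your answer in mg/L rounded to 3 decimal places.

95.590 mg/L

k = ln 2 / 3 = 0.23105 per h
Dose 1 (220 mg at t=0 h): 220·exp(−0.23105·35) = 0.068 mg/L
Dose 2 (110 mg at t=5 h): 110·exp(−0.23105·30) = 0.107 mg/L
Dose 3 (335 mg at t=10 h): 335·exp(−0.23105·25) = 1.039 mg/L
Dose 4 (100 mg at t=15 h): 100·exp(−0.23105·20) = 0.984 mg/L
Dose 5 (275 mg at t=20 h): 275·exp(−0.23105·15) = 8.594 mg/L
Dose 6 (315 mg at t=25 h): 315·exp(−0.23105·10) = 31.252 mg/L
Dose 7 (170 mg at t=30 h): 170·exp(−0.23105·5) = 53.547 mg/L
C(35) = 0.068 + 0.107 + 1.039 + 0.984 + 8.594 + 31.252 + 53.547 = 95.590 mg/L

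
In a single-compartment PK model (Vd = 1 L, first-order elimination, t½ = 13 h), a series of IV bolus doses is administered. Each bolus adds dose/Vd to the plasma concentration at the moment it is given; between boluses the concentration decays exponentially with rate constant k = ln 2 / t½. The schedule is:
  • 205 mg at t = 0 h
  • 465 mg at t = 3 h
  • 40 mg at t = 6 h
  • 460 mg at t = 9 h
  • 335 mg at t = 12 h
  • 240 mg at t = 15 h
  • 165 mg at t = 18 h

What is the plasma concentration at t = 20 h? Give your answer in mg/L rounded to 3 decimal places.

1084.080 mg/L

k = ln 2 / 13 = 0.05332 per h
Dose 1 (205 mg at t=0 h): 205·exp(−0.05332·20) = 70.572 mg/L
Dose 2 (465 mg at t=3 h): 465·exp(−0.05332·17) = 187.844 mg/L
Dose 3 (40 mg at t=6 h): 40·exp(−0.05332·14) = 18.962 mg/L
Dose 4 (460 mg at t=9 h): 460·exp(−0.05332·11) = 255.882 mg/L
Dose 5 (335 mg at t=12 h): 335·exp(−0.05332·8) = 218.673 mg/L
Dose 6 (240 mg at t=15 h): 240·exp(−0.05332·5) = 183.836 mg/L
Dose 7 (165 mg at t=18 h): 165·exp(−0.05332·2) = 148.310 mg/L
C(20) = 70.572 + 187.844 + 18.962 + 255.882 + 218.673 + 183.836 + 148.310 = 1084.080 mg/L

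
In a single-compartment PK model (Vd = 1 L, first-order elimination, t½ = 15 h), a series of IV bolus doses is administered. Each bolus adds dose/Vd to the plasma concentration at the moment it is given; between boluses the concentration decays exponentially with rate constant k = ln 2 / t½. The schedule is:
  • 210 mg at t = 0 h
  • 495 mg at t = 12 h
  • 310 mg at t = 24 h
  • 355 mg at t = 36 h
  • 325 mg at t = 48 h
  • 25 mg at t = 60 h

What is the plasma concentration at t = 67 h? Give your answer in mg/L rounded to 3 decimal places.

k = ln 2 / 15 = 0.04621 per h
Dose 1 (210 mg at t=0 h): 210·exp(−0.04621·67) = 9.498 mg/L
Dose 2 (495 mg at t=12 h): 495·exp(−0.04621·55) = 38.979 mg/L
Dose 3 (310 mg at t=24 h): 310·exp(−0.04621·43) = 42.502 mg/L
Dose 4 (355 mg at t=36 h): 355·exp(−0.04621·31) = 84.742 mg/L
Dose 5 (325 mg at t=48 h): 325·exp(−0.04621·19) = 135.076 mg/L
Dose 6 (25 mg at t=60 h): 25·exp(−0.04621·7) = 18.091 mg/L
C(67) = 9.498 + 38.979 + 42.502 + 84.742 + 135.076 + 18.091 = 328.888 mg/L

328.888 mg/L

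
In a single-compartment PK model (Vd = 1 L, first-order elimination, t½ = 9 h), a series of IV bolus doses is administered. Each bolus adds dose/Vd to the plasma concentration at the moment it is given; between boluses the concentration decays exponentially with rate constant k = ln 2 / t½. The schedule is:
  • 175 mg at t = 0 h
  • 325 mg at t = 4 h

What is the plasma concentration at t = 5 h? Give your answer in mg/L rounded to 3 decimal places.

k = ln 2 / 9 = 0.07702 per h
Dose 1 (175 mg at t=0 h): 175·exp(−0.07702·5) = 119.069 mg/L
Dose 2 (325 mg at t=4 h): 325·exp(−0.07702·1) = 300.909 mg/L
C(5) = 119.069 + 300.909 = 419.978 mg/L

419.978 mg/L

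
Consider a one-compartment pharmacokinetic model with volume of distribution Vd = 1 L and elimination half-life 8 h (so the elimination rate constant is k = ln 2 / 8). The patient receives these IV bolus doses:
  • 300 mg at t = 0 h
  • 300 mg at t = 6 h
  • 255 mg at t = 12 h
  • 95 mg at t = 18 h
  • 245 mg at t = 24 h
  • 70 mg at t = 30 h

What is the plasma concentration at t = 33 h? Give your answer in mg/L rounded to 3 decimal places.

279.657 mg/L

k = ln 2 / 8 = 0.08664 per h
Dose 1 (300 mg at t=0 h): 300·exp(−0.08664·33) = 17.194 mg/L
Dose 2 (300 mg at t=6 h): 300·exp(−0.08664·27) = 28.916 mg/L
Dose 3 (255 mg at t=12 h): 255·exp(−0.08664·21) = 41.337 mg/L
Dose 4 (95 mg at t=18 h): 95·exp(−0.08664·15) = 25.900 mg/L
Dose 5 (245 mg at t=24 h): 245·exp(−0.08664·9) = 112.333 mg/L
Dose 6 (70 mg at t=30 h): 70·exp(−0.08664·3) = 53.977 mg/L
C(33) = 17.194 + 28.916 + 41.337 + 25.900 + 112.333 + 53.977 = 279.657 mg/L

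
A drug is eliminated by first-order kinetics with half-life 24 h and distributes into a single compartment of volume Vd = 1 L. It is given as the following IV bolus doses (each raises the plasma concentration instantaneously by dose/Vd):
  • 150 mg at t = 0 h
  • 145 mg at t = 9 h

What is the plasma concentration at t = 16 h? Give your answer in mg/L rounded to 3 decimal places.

k = ln 2 / 24 = 0.02888 per h
Dose 1 (150 mg at t=0 h): 150·exp(−0.02888·16) = 94.494 mg/L
Dose 2 (145 mg at t=9 h): 145·exp(−0.02888·7) = 118.459 mg/L
C(16) = 94.494 + 118.459 = 212.953 mg/L

212.953 mg/L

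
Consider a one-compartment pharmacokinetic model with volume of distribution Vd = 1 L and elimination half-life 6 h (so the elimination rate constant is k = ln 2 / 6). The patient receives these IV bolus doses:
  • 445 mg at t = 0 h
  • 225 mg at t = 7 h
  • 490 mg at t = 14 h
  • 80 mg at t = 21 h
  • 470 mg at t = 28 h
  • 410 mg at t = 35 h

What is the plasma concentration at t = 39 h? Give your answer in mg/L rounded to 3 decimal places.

k = ln 2 / 6 = 0.11552 per h
Dose 1 (445 mg at t=0 h): 445·exp(−0.11552·39) = 4.917 mg/L
Dose 2 (225 mg at t=7 h): 225·exp(−0.11552·32) = 5.581 mg/L
Dose 3 (490 mg at t=14 h): 490·exp(−0.11552·25) = 27.284 mg/L
Dose 4 (80 mg at t=21 h): 80·exp(−0.11552·18) = 10.000 mg/L
Dose 5 (470 mg at t=28 h): 470·exp(−0.11552·11) = 131.889 mg/L
Dose 6 (410 mg at t=35 h): 410·exp(−0.11552·4) = 258.284 mg/L
C(39) = 4.917 + 5.581 + 27.284 + 10.000 + 131.889 + 258.284 = 437.954 mg/L

437.954 mg/L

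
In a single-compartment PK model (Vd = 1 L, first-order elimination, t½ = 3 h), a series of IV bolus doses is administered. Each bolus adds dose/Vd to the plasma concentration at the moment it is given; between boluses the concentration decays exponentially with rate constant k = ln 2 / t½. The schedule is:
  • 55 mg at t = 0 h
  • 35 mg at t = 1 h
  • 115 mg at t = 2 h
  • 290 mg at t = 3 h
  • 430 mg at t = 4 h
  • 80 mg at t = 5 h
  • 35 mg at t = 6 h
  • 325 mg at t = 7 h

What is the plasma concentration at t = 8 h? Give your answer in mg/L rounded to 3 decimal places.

k = ln 2 / 3 = 0.23105 per h
Dose 1 (55 mg at t=0 h): 55·exp(−0.23105·8) = 8.662 mg/L
Dose 2 (35 mg at t=1 h): 35·exp(−0.23105·7) = 6.945 mg/L
Dose 3 (115 mg at t=2 h): 115·exp(−0.23105·6) = 28.750 mg/L
Dose 4 (290 mg at t=3 h): 290·exp(−0.23105·5) = 91.344 mg/L
Dose 5 (430 mg at t=4 h): 430·exp(−0.23105·4) = 170.646 mg/L
Dose 6 (80 mg at t=5 h): 80·exp(−0.23105·3) = 40.000 mg/L
Dose 7 (35 mg at t=6 h): 35·exp(−0.23105·2) = 22.049 mg/L
Dose 8 (325 mg at t=7 h): 325·exp(−0.23105·1) = 257.953 mg/L
C(8) = 8.662 + 6.945 + 28.750 + 91.344 + 170.646 + 40.000 + 22.049 + 257.953 = 626.348 mg/L

626.348 mg/L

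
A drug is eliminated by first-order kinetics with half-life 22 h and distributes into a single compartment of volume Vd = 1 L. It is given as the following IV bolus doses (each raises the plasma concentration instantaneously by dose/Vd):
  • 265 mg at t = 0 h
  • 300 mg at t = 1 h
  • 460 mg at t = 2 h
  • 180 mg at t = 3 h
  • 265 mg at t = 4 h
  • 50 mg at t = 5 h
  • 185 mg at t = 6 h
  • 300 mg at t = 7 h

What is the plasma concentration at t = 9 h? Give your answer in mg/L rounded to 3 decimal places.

1671.134 mg/L

k = ln 2 / 22 = 0.03151 per h
Dose 1 (265 mg at t=0 h): 265·exp(−0.03151·9) = 199.571 mg/L
Dose 2 (300 mg at t=1 h): 300·exp(−0.03151·8) = 233.161 mg/L
Dose 3 (460 mg at t=2 h): 460·exp(−0.03151·7) = 368.957 mg/L
Dose 4 (180 mg at t=3 h): 180·exp(−0.03151·6) = 148.996 mg/L
Dose 5 (265 mg at t=4 h): 265·exp(−0.03151·5) = 226.376 mg/L
Dose 6 (50 mg at t=5 h): 50·exp(−0.03151·4) = 44.080 mg/L
Dose 7 (185 mg at t=6 h): 185·exp(−0.03151·3) = 168.315 mg/L
Dose 8 (300 mg at t=7 h): 300·exp(−0.03151·2) = 281.679 mg/L
C(9) = 199.571 + 233.161 + 368.957 + 148.996 + 226.376 + 44.080 + 168.315 + 281.679 = 1671.134 mg/L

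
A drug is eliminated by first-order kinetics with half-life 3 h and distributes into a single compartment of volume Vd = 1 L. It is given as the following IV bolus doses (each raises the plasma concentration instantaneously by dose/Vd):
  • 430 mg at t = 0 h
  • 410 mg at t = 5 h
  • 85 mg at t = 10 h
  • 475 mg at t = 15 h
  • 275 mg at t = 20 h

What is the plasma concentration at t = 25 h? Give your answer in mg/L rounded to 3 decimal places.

141.771 mg/L

k = ln 2 / 3 = 0.23105 per h
Dose 1 (430 mg at t=0 h): 430·exp(−0.23105·25) = 1.333 mg/L
Dose 2 (410 mg at t=5 h): 410·exp(−0.23105·20) = 4.036 mg/L
Dose 3 (85 mg at t=10 h): 85·exp(−0.23105·15) = 2.656 mg/L
Dose 4 (475 mg at t=15 h): 475·exp(−0.23105·10) = 47.126 mg/L
Dose 5 (275 mg at t=20 h): 275·exp(−0.23105·5) = 86.620 mg/L
C(25) = 1.333 + 4.036 + 2.656 + 47.126 + 86.620 = 141.771 mg/L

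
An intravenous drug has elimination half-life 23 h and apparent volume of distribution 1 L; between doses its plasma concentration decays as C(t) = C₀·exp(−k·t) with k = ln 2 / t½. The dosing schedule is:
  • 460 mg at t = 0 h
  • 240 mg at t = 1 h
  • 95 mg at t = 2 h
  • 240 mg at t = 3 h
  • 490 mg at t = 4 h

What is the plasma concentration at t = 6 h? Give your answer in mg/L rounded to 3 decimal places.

k = ln 2 / 23 = 0.03014 per h
Dose 1 (460 mg at t=0 h): 460·exp(−0.03014·6) = 383.909 mg/L
Dose 2 (240 mg at t=1 h): 240·exp(−0.03014·5) = 206.429 mg/L
Dose 3 (95 mg at t=2 h): 95·exp(−0.03014·4) = 84.211 mg/L
Dose 4 (240 mg at t=3 h): 240·exp(−0.03014·3) = 219.253 mg/L
Dose 5 (490 mg at t=4 h): 490·exp(−0.03014·2) = 461.338 mg/L
C(6) = 383.909 + 206.429 + 84.211 + 219.253 + 461.338 = 1355.141 mg/L

1355.141 mg/L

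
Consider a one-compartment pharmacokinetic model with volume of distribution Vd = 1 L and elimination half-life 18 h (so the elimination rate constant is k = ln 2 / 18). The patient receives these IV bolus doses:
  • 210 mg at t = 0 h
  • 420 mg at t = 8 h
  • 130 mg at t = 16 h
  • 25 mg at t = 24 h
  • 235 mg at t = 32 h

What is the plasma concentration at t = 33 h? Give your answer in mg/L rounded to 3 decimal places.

530.662 mg/L

k = ln 2 / 18 = 0.03851 per h
Dose 1 (210 mg at t=0 h): 210·exp(−0.03851·33) = 58.929 mg/L
Dose 2 (420 mg at t=8 h): 420·exp(−0.03851·25) = 160.381 mg/L
Dose 3 (130 mg at t=16 h): 130·exp(−0.03851·17) = 67.552 mg/L
Dose 4 (25 mg at t=24 h): 25·exp(−0.03851·9) = 17.678 mg/L
Dose 5 (235 mg at t=32 h): 235·exp(−0.03851·1) = 226.123 mg/L
C(33) = 58.929 + 160.381 + 67.552 + 17.678 + 226.123 = 530.662 mg/L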